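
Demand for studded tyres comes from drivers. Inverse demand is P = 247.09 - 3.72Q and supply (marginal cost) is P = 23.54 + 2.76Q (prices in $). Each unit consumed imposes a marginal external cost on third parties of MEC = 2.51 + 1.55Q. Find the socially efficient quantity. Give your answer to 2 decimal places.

Social marginal benefit = demand − MEC = 244.58 - 5.27Q.
Set SMB = MC: 244.58 - 5.27Q = 23.54 + 2.76Q → Q* = 27.5268.

Q* = 27.53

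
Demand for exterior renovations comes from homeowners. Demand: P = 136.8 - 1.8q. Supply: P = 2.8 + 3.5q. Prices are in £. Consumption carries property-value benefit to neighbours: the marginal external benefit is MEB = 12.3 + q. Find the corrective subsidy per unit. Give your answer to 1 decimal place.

Social marginal benefit = demand + MEB = 149.1 - 0.8q.
Set SMB = MC: 149.1 - 0.8q = 2.8 + 3.5q → q* = 34.0233.
The Pigouvian subsidy equals MEB at q*: 12.3 + 1.0×34.0233 = 46.3233.

subsidy = £46.3 per unit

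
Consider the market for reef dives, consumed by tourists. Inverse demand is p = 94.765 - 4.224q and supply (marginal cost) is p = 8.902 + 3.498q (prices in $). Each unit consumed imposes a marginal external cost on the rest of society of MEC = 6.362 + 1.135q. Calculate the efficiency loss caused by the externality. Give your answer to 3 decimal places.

DWL = $20.342

Market equilibrium (private): 8.902 + 3.498q = 94.765 - 4.224q → q_m = 11.1193.
Social marginal benefit = demand − MEC = 88.403 - 5.359q.
Set SMB = MC: 88.403 - 5.359q = 8.902 + 3.498q → q* = 8.9761.
Height of the DWL triangle at q_m is MC(q_m) − SMB(q_m) = MEC(q_m) = 18.9824.
DWL = ½ × 2.1432 × 18.9824 = 20.3415.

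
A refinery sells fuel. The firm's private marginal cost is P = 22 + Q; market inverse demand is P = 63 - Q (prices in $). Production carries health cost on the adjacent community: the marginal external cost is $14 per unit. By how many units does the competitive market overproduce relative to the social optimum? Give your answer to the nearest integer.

7 units

Market equilibrium (private): 22 + Q = 63 - Q → Q_m = 20.5000.
Social marginal cost = private MC + MEC = 36 + Q.
Set SMC = demand: 36 + Q = 63 - Q → Q* = 13.5000.
Gap = |20.5000 − 13.5000| = 7.0000.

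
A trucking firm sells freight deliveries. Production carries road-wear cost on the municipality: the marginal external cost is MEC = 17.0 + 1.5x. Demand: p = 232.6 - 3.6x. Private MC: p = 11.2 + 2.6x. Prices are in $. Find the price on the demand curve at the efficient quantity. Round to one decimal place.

P = $137.0

Social marginal cost = private MC + MEC = 28.2 + 4.1x.
Set SMC = demand: 28.2 + 4.1x = 232.6 - 3.6x → x* = 26.5455.
Consumer price on the demand curve at x*: 232.6 − 3.6×26.5455 = 137.0362.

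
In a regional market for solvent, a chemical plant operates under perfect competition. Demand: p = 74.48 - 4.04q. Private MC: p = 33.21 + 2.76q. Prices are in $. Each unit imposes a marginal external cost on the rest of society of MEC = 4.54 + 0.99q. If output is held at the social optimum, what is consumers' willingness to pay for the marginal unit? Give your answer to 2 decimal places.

Social marginal cost = private MC + MEC = 37.75 + 3.75q.
Set SMC = demand: 37.75 + 3.75q = 74.48 - 4.04q → q* = 4.7150.
Consumer price on the demand curve at q*: 74.48 − 4.04×4.7150 = 55.4314.

P = $55.43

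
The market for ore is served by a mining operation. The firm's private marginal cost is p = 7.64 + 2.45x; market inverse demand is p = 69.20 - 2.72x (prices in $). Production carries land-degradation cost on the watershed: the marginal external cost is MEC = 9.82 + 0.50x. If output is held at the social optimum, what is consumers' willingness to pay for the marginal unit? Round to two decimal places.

P = $44.38

Social marginal cost = private MC + MEC = 17.46 + 2.95x.
Set SMC = demand: 17.46 + 2.95x = 69.20 - 2.72x → x* = 9.1252.
Consumer price on the demand curve at x*: 69.20 − 2.72×9.1252 = 44.3795.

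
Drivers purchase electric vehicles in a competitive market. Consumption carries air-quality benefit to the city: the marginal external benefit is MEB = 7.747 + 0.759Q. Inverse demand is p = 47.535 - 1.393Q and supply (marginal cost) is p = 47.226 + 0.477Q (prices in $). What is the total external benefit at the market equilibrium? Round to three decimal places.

$1.290

Market equilibrium (private): 47.226 + 0.477Q = 47.535 - 1.393Q → Q_m = 0.1652.
Total external benefit = ∫₀^{Q_m} (7.747 + 0.759Q) dQ = 7.747×0.1652 + ½×0.759×0.1652² = 1.2902.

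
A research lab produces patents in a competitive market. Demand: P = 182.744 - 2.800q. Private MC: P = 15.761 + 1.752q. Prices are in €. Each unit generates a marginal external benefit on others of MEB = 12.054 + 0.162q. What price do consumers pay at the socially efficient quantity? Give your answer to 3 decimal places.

Social marginal cost = private MC − MEB = 3.707 + 1.590q.
Set SMC = demand: 3.707 + 1.590q = 182.744 - 2.800q → q* = 40.7829.
Consumer price on the demand curve at q*: 182.744 − 2.800×40.7829 = 68.5519.

P = €68.552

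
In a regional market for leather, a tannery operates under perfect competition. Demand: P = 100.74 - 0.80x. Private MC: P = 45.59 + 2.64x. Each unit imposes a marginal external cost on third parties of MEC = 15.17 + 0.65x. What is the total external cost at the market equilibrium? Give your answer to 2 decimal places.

Market equilibrium (private): 45.59 + 2.64x = 100.74 - 0.80x → x_m = 16.0320.
Total external cost = ∫₀^{x_m} (15.17 + 0.65x) dx = 15.17×16.0320 + ½×0.65×16.0320² = 326.7386.

326.74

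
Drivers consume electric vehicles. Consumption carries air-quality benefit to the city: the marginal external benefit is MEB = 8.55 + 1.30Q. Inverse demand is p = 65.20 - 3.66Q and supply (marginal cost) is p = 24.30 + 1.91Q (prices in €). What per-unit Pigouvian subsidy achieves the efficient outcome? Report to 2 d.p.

subsidy = €23.61 per unit

Social marginal benefit = demand + MEB = 73.75 - 2.36Q.
Set SMB = MC: 73.75 - 2.36Q = 24.30 + 1.91Q → Q* = 11.5808.
The Pigouvian subsidy equals MEB at Q*: 8.55 + 1.30×11.5808 = 23.6050.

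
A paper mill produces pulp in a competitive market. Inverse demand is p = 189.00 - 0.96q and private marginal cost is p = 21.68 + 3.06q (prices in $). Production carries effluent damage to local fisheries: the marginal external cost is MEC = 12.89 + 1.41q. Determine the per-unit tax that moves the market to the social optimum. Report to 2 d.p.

Social marginal cost = private MC + MEC = 34.57 + 4.47q.
Set SMC = demand: 34.57 + 4.47q = 189.00 - 0.96q → q* = 28.4401.
The Pigouvian tax equals MEC at q*: 12.89 + 1.41×28.4401 = 52.9905.

tax = $52.99 per unit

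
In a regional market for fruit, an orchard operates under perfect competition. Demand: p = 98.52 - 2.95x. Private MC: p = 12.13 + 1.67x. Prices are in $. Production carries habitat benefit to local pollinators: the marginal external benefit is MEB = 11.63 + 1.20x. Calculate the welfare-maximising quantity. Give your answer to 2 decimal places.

x* = 28.66

Social marginal cost = private MC − MEB = 0.50 + 0.47x.
Set SMC = demand: 0.50 + 0.47x = 98.52 - 2.95x → x* = 28.6608.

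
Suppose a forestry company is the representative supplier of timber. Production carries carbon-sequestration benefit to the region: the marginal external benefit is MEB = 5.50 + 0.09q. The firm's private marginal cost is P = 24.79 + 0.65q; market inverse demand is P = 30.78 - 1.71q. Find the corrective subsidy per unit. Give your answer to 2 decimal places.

Social marginal cost = private MC − MEB = 19.29 + 0.56q.
Set SMC = demand: 19.29 + 0.56q = 30.78 - 1.71q → q* = 5.0617.
The Pigouvian subsidy equals MEB at q*: 5.50 + 0.09×5.0617 = 5.9556.

subsidy = 5.96 per unit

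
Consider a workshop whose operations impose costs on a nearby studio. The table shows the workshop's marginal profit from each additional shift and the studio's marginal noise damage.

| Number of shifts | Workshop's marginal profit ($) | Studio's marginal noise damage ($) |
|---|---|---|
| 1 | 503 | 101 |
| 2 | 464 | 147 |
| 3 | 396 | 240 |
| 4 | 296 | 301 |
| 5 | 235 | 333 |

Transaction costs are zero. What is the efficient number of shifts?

Bargaining reaches the level where marginal profit last exceeds marginal noise damage.
That holds through level 3 (396 ≥ 240) but not at 4 (296 < 301).

3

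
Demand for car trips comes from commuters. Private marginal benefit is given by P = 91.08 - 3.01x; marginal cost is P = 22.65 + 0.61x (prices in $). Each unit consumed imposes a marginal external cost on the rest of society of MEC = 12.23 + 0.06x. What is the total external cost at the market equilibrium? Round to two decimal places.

$241.91

Market equilibrium (private): 22.65 + 0.61x = 91.08 - 3.01x → x_m = 18.9033.
Total external cost = ∫₀^{x_m} (12.23 + 0.06x) dx = 12.23×18.9033 + ½×0.06×18.9033² = 241.9074.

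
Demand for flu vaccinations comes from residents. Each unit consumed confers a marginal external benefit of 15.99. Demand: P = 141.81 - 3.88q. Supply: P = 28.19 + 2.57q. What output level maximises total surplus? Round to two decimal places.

q* = 20.09

Social marginal benefit = demand + MEB = 157.80 - 3.88q.
Set SMB = MC: 157.80 - 3.88q = 28.19 + 2.57q → q* = 20.0946.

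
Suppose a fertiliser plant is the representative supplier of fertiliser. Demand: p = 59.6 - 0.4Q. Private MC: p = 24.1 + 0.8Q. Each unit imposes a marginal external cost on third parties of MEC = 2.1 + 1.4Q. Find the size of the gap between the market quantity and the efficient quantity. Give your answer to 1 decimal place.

16.7 units

Market equilibrium (private): 24.1 + 0.8Q = 59.6 - 0.4Q → Q_m = 29.5833.
Social marginal cost = private MC + MEC = 26.2 + 2.2Q.
Set SMC = demand: 26.2 + 2.2Q = 59.6 - 0.4Q → Q* = 12.8462.
Gap = |29.5833 − 12.8462| = 16.7371.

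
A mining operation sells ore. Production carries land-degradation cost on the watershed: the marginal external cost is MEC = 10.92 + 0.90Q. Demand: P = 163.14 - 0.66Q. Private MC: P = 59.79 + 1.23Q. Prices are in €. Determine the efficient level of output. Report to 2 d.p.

Q* = 33.13

Social marginal cost = private MC + MEC = 70.71 + 2.13Q.
Set SMC = demand: 70.71 + 2.13Q = 163.14 - 0.66Q → Q* = 33.1290.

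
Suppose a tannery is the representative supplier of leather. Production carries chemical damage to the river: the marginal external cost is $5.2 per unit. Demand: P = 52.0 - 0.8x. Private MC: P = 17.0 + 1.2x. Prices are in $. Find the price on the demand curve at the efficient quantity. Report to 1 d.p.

P = $40.1

Social marginal cost = private MC + MEC = 22.2 + 1.2x.
Set SMC = demand: 22.2 + 1.2x = 52.0 - 0.8x → x* = 14.9000.
Consumer price on the demand curve at x*: 52.0 − 0.8×14.9000 = 40.0800.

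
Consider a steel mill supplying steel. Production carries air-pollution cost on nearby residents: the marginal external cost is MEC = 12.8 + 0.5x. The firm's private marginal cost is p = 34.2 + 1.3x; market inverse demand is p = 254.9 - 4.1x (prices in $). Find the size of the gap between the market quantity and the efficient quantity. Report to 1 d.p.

Market equilibrium (private): 34.2 + 1.3x = 254.9 - 4.1x → x_m = 40.8704.
Social marginal cost = private MC + MEC = 47.0 + 1.8x.
Set SMC = demand: 47.0 + 1.8x = 254.9 - 4.1x → x* = 35.2373.
Gap = |40.8704 − 35.2373| = 5.6331.

5.6 units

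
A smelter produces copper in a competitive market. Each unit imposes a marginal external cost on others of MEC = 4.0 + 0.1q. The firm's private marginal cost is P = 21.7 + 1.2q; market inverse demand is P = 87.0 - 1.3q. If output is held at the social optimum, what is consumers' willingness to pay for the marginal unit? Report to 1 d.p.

P = 56.4

Social marginal cost = private MC + MEC = 25.7 + 1.3q.
Set SMC = demand: 25.7 + 1.3q = 87.0 - 1.3q → q* = 23.5769.
Consumer price on the demand curve at q*: 87.0 − 1.3×23.5769 = 56.3500.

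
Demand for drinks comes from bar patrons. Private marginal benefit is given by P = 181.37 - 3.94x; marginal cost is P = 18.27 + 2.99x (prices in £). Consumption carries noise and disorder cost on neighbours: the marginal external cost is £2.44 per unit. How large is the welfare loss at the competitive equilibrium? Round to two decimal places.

Market equilibrium (private): 18.27 + 2.99x = 181.37 - 3.94x → x_m = 23.5354.
Social marginal benefit = demand − MEC = 178.93 - 3.94x.
Set SMB = MC: 178.93 - 3.94x = 18.27 + 2.99x → x* = 23.1833.
The loss is the area between SMB and MC from x* to x_m; with linear curves that's a triangle of height MEC(x_m).
DWL = ½ × 0.3521 × 2.4400 = 0.4296.

DWL = £0.43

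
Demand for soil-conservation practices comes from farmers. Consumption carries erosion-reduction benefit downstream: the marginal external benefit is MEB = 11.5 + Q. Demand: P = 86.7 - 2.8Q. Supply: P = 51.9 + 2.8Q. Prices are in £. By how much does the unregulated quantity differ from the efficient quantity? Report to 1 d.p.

3.9 units

Market equilibrium (private): 51.9 + 2.8Q = 86.7 - 2.8Q → Q_m = 6.2143.
Social marginal benefit = demand + MEB = 98.2 - 1.8Q.
Set SMB = MC: 98.2 - 1.8Q = 51.9 + 2.8Q → Q* = 10.0652.
Gap = |6.2143 − 10.0652| = 3.8509.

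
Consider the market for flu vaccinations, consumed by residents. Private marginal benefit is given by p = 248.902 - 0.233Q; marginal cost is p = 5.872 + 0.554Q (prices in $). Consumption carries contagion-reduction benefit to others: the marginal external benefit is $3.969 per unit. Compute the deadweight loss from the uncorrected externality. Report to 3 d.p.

DWL = $10.008

Market equilibrium (private): 5.872 + 0.554Q = 248.902 - 0.233Q → Q_m = 308.8056.
Social marginal benefit = demand + MEB = 252.871 - 0.233Q.
Set SMB = MC: 252.871 - 0.233Q = 5.872 + 0.554Q → Q* = 313.8488.
The welfare-loss triangle has base |Q_m − Q*| and height MEB(Q_m) (the vertical gap between SMB and MC is zero at Q* and MEB at Q_m).
DWL = ½ × 5.0432 × 3.9690 = 10.0082.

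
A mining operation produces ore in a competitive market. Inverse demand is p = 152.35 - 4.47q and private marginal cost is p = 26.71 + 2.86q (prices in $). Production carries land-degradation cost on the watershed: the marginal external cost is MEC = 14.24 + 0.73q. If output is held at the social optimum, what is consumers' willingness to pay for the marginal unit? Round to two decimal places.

Social marginal cost = private MC + MEC = 40.95 + 3.59q.
Set SMC = demand: 40.95 + 3.59q = 152.35 - 4.47q → q* = 13.8213.
Consumer price on the demand curve at q*: 152.35 − 4.47×13.8213 = 90.5688.

P = $90.57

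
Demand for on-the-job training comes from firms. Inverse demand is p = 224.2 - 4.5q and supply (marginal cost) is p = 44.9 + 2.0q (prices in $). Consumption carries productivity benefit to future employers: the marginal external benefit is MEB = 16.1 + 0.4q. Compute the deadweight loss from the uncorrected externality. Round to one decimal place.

DWL = $60.3

Market equilibrium (private): 44.9 + 2.0q = 224.2 - 4.5q → q_m = 27.5846.
Social marginal benefit = demand + MEB = 240.3 - 4.1q.
Set SMB = MC: 240.3 - 4.1q = 44.9 + 2.0q → q* = 32.0328.
Height of the DWL triangle at q_m is SMB(q_m) − MC(q_m) = MEB(q_m) = 27.1338.
DWL = ½ × 4.4482 × 27.1338 = 60.3483.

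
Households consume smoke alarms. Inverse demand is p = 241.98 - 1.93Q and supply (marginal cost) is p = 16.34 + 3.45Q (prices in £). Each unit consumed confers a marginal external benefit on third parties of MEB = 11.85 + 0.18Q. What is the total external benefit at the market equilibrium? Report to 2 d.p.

£655.31

Market equilibrium (private): 16.34 + 3.45Q = 241.98 - 1.93Q → Q_m = 41.9405.
Total external benefit = ∫₀^{Q_m} (11.85 + 0.18Q) dQ = 11.85×41.9405 + ½×0.18×41.9405² = 655.3054.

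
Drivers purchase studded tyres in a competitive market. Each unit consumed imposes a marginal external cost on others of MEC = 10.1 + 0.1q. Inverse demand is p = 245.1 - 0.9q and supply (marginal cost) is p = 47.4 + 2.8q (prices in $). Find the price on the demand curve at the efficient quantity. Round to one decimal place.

P = $200.7

Social marginal benefit = demand − MEC = 235.0 - q.
Set SMB = MC: 235.0 - q = 47.4 + 2.8q → q* = 49.3684.
Consumer price on the demand curve at q*: 245.1 − 0.9×49.3684 = 200.6684.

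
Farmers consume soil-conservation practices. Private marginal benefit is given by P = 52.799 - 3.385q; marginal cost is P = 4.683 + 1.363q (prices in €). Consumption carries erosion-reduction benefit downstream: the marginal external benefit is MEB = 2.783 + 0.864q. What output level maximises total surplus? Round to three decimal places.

q* = 13.105

Social marginal benefit = demand + MEB = 55.582 - 2.521q.
Set SMB = MC: 55.582 - 2.521q = 4.683 + 1.363q → q* = 13.1048.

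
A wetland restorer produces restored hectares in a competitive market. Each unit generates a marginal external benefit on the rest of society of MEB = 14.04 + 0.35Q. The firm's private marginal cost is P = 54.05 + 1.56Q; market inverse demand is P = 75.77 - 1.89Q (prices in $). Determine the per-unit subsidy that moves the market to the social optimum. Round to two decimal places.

subsidy = $18.08 per unit

Social marginal cost = private MC − MEB = 40.01 + 1.21Q.
Set SMC = demand: 40.01 + 1.21Q = 75.77 - 1.89Q → Q* = 11.5355.
The Pigouvian subsidy equals MEB at Q*: 14.04 + 0.35×11.5355 = 18.0774.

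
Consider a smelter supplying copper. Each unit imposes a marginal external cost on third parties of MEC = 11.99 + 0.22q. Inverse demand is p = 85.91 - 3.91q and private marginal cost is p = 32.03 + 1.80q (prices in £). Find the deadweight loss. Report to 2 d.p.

DWL = £16.68

Market equilibrium (private): 32.03 + 1.80q = 85.91 - 3.91q → q_m = 9.4361.
Social marginal cost = private MC + MEC = 44.02 + 2.02q.
Set SMC = demand: 44.02 + 2.02q = 85.91 - 3.91q → q* = 7.0641.
Height of the DWL triangle at q_m is SMC(q_m) − demand(q_m) = MEC(q_m) = 14.0659.
DWL = ½ × 2.3720 × 14.0659 = 16.6822.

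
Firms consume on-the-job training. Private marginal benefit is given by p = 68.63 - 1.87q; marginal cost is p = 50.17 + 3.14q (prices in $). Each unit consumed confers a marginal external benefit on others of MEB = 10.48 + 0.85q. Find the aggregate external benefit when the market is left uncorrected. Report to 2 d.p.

Market equilibrium (private): 50.17 + 3.14q = 68.63 - 1.87q → q_m = 3.6846.
Total external benefit = ∫₀^{q_m} (10.48 + 0.85q) dq = 10.48×3.6846 + ½×0.85×3.6846² = 44.3845.

$44.38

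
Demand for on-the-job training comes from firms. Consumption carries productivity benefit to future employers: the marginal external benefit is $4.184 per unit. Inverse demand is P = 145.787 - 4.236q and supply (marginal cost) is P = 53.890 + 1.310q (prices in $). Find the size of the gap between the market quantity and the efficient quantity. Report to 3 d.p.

Market equilibrium (private): 53.890 + 1.310q = 145.787 - 4.236q → q_m = 16.5700.
Social marginal benefit = demand + MEB = 149.971 - 4.236q.
Set SMB = MC: 149.971 - 4.236q = 53.890 + 1.310q → q* = 17.3244.
Gap = |16.5700 − 17.3244| = 0.7544.

0.754 units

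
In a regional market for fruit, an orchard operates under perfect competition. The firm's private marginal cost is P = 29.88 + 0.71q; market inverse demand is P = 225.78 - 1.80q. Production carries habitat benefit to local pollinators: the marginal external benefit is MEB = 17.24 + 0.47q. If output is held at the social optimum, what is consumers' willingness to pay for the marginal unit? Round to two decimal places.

Social marginal cost = private MC − MEB = 12.64 + 0.24q.
Set SMC = demand: 12.64 + 0.24q = 225.78 - 1.80q → q* = 104.4804.
Consumer price on the demand curve at q*: 225.78 − 1.80×104.4804 = 37.7153.

P = 37.72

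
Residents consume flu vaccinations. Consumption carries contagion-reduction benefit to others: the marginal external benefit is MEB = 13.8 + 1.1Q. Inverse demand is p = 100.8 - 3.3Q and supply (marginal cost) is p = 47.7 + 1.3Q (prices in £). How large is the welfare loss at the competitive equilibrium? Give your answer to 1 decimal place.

DWL = £100.3

Market equilibrium (private): 47.7 + 1.3Q = 100.8 - 3.3Q → Q_m = 11.5435.
Social marginal benefit = demand + MEB = 114.6 - 2.2Q.
Set SMB = MC: 114.6 - 2.2Q = 47.7 + 1.3Q → Q* = 19.1143.
Between Q* and Q_m the wedge SMB − MC runs linearly from 0 to MEB(Q_m), so the loss is a triangle.
DWL = ½ × 7.5708 × 26.4978 = 100.3048.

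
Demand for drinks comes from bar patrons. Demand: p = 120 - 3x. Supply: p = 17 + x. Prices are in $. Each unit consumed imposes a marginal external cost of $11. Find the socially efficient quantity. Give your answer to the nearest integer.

Social marginal benefit = demand − MEC = 109 - 3x.
Set SMB = MC: 109 - 3x = 17 + x → x* = 23.0000.

x* = 23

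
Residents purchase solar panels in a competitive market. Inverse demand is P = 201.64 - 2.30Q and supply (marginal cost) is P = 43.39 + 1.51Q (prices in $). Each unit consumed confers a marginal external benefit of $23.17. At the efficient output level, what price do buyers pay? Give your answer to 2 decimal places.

P = $92.12

Social marginal benefit = demand + MEB = 224.81 - 2.30Q.
Set SMB = MC: 224.81 - 2.30Q = 43.39 + 1.51Q → Q* = 47.6168.
Consumer price on the demand curve at Q*: 201.64 − 2.30×47.6168 = 92.1214.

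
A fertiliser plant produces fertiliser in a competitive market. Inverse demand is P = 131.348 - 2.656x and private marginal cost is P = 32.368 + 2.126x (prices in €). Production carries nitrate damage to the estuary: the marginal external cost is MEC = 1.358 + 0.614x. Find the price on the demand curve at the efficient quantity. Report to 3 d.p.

P = €83.297

Social marginal cost = private MC + MEC = 33.726 + 2.740x.
Set SMC = demand: 33.726 + 2.740x = 131.348 - 2.656x → x* = 18.0915.
Consumer price on the demand curve at x*: 131.348 − 2.656×18.0915 = 83.2970.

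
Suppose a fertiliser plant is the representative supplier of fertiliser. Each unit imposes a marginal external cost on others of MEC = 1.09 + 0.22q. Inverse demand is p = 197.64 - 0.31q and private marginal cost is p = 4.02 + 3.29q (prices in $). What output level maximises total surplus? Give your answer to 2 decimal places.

q* = 50.40

Social marginal cost = private MC + MEC = 5.11 + 3.51q.
Set SMC = demand: 5.11 + 3.51q = 197.64 - 0.31q → q* = 50.4005.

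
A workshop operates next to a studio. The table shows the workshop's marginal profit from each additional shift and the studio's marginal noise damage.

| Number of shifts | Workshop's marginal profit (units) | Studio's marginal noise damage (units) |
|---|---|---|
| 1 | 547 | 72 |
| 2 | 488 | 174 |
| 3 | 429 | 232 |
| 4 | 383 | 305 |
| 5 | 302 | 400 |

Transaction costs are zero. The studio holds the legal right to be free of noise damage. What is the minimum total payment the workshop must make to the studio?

Efficient level: marginal profit ≥ marginal noise damage through level 4, so k* = 4.
With the studio holding the right, the workshop must at least compensate total damage at k*: 72 + 174 + 232 + 305 = 783.

783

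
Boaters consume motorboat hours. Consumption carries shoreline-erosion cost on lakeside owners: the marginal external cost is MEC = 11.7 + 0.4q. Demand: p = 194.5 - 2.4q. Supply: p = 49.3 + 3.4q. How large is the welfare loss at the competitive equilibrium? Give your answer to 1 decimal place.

Market equilibrium (private): 49.3 + 3.4q = 194.5 - 2.4q → q_m = 25.0345.
Social marginal benefit = demand − MEC = 182.8 - 2.8q.
Set SMB = MC: 182.8 - 2.8q = 49.3 + 3.4q → q* = 21.5323.
Between q* and q_m the wedge MC − SMB runs linearly from 0 to MEC(q_m), so the loss is a triangle.
DWL = ½ × 3.5022 × 21.7138 = 38.0230.

DWL = 38.0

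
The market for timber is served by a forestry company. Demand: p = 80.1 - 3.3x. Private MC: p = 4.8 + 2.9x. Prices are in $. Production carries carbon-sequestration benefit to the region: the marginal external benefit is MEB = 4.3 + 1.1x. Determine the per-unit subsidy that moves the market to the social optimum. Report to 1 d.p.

subsidy = $21.5 per unit

Social marginal cost = private MC − MEB = 0.5 + 1.8x.
Set SMC = demand: 0.5 + 1.8x = 80.1 - 3.3x → x* = 15.6078.
The Pigouvian subsidy equals MEB at x*: 4.3 + 1.1×15.6078 = 21.4686.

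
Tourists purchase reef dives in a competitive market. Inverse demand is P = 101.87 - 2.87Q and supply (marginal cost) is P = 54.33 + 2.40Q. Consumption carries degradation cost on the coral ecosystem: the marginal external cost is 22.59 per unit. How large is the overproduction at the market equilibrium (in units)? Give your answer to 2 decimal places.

4.29 units

Market equilibrium (private): 54.33 + 2.40Q = 101.87 - 2.87Q → Q_m = 9.0209.
Social marginal benefit = demand − MEC = 79.28 - 2.87Q.
Set SMB = MC: 79.28 - 2.87Q = 54.33 + 2.40Q → Q* = 4.7343.
Gap = |9.0209 − 4.7343| = 4.2866.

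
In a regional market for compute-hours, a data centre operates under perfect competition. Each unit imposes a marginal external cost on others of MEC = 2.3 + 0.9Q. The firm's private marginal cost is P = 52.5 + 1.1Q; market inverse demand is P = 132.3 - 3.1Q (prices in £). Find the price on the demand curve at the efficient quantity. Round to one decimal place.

Social marginal cost = private MC + MEC = 54.8 + 2.0Q.
Set SMC = demand: 54.8 + 2.0Q = 132.3 - 3.1Q → Q* = 15.1961.
Consumer price on the demand curve at Q*: 132.3 − 3.1×15.1961 = 85.1921.

P = £85.2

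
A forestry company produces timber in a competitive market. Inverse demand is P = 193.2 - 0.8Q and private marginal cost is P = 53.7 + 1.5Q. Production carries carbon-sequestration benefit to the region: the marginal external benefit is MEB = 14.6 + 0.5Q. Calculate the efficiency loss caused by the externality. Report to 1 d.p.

DWL = 560.7

Market equilibrium (private): 53.7 + 1.5Q = 193.2 - 0.8Q → Q_m = 60.6522.
Social marginal cost = private MC − MEB = 39.1 + Q.
Set SMC = demand: 39.1 + Q = 193.2 - 0.8Q → Q* = 85.6111.
Height of the DWL triangle at Q_m is demand(Q_m) − SMC(Q_m) = MEB(Q_m) = 44.9261.
DWL = ½ × 24.9589 × 44.9261 = 560.6530.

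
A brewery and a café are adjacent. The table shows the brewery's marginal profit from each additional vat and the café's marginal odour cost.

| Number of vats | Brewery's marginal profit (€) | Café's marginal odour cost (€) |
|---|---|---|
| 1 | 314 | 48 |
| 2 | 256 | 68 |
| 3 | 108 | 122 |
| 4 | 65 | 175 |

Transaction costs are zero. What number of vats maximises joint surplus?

Bargaining reaches the level where marginal profit last exceeds marginal odour cost.
That holds through level 2 (256 ≥ 68) but not at 3 (108 < 122).

2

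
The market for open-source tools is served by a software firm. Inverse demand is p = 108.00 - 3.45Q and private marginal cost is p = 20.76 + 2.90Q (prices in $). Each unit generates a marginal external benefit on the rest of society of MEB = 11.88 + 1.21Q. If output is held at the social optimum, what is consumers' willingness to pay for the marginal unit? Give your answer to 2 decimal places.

Social marginal cost = private MC − MEB = 8.88 + 1.69Q.
Set SMC = demand: 8.88 + 1.69Q = 108.00 - 3.45Q → Q* = 19.2840.
Consumer price on the demand curve at Q*: 108.00 − 3.45×19.2840 = 41.4702.

P = $41.47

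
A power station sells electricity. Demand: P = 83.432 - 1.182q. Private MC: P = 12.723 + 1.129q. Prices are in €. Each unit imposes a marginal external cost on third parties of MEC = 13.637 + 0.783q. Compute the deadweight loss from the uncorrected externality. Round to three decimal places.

DWL = €228.398

Market equilibrium (private): 12.723 + 1.129q = 83.432 - 1.182q → q_m = 30.5967.
Social marginal cost = private MC + MEC = 26.360 + 1.912q.
Set SMC = demand: 26.360 + 1.912q = 83.432 - 1.182q → q* = 18.4460.
Height of the DWL triangle at q_m is SMC(q_m) − demand(q_m) = MEC(q_m) = 37.5942.
DWL = ½ × 12.1507 × 37.5942 = 228.3979.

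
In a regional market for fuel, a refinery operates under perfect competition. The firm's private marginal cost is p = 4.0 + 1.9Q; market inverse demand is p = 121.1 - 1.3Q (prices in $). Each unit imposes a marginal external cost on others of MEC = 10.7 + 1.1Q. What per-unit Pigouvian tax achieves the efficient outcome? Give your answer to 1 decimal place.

tax = $37.9 per unit

Social marginal cost = private MC + MEC = 14.7 + 3.0Q.
Set SMC = demand: 14.7 + 3.0Q = 121.1 - 1.3Q → Q* = 24.7442.
The Pigouvian tax equals MEC at Q*: 10.7 + 1.1×24.7442 = 37.9186.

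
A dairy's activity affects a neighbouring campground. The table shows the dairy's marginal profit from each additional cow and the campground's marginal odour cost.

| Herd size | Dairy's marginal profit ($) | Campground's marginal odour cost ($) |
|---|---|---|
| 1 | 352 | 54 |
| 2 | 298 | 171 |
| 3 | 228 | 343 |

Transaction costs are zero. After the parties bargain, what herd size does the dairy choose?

2

Bargaining reaches the level where marginal profit last exceeds marginal odour cost.
That holds through level 2 (298 ≥ 171) but not at 3 (228 < 343).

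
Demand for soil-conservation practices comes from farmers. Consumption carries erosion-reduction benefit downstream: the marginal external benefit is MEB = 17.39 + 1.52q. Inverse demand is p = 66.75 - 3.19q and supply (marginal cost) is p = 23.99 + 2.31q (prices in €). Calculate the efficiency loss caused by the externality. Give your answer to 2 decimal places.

Market equilibrium (private): 23.99 + 2.31q = 66.75 - 3.19q → q_m = 7.7745.
Social marginal benefit = demand + MEB = 84.14 - 1.67q.
Set SMB = MC: 84.14 - 1.67q = 23.99 + 2.31q → q* = 15.1131.
The loss is the area between SMB and MC from q* to q_m; with linear curves that's a triangle of height MEB(q_m).
DWL = ½ × 7.3386 × 29.2073 = 107.1703.

DWL = €107.17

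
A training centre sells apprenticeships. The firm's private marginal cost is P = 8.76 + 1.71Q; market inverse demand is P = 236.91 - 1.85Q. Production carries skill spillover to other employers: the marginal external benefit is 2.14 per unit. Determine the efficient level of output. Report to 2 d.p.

Social marginal cost = private MC − MEB = 6.62 + 1.71Q.
Set SMC = demand: 6.62 + 1.71Q = 236.91 - 1.85Q → Q* = 64.6882.

Q* = 64.69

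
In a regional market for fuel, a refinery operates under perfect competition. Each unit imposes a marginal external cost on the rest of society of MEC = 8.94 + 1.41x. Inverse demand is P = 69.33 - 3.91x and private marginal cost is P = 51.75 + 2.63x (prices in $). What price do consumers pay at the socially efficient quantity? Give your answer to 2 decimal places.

P = $65.08

Social marginal cost = private MC + MEC = 60.69 + 4.04x.
Set SMC = demand: 60.69 + 4.04x = 69.33 - 3.91x → x* = 1.0868.
Consumer price on the demand curve at x*: 69.33 − 3.91×1.0868 = 65.0806.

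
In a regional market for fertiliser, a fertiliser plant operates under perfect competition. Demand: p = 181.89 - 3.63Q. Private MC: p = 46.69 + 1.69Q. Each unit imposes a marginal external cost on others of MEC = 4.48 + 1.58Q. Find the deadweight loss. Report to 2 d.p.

Market equilibrium (private): 46.69 + 1.69Q = 181.89 - 3.63Q → Q_m = 25.4135.
Social marginal cost = private MC + MEC = 51.17 + 3.27Q.
Set SMC = demand: 51.17 + 3.27Q = 181.89 - 3.63Q → Q* = 18.9449.
Between Q* and Q_m the wedge SMC − demand runs linearly from 0 to MEC(Q_m), so the loss is a triangle.
DWL = ½ × 6.4686 × 44.6334 = 144.3578.

DWL = 144.36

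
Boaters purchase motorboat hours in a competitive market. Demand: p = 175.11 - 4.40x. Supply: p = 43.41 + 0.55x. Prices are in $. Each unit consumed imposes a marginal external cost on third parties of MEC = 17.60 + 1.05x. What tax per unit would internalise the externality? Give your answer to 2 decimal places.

tax = $37.57 per unit

Social marginal benefit = demand − MEC = 157.51 - 5.45x.
Set SMB = MC: 157.51 - 5.45x = 43.41 + 0.55x → x* = 19.0167.
The Pigouvian tax equals MEC at x*: 17.60 + 1.05×19.0167 = 37.5675.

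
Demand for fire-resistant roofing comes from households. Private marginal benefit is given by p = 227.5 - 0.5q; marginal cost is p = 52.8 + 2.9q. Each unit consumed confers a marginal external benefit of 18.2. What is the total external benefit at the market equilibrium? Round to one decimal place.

935.2

Market equilibrium (private): 52.8 + 2.9q = 227.5 - 0.5q → q_m = 51.3824.
Total external benefit = MEB × q_m = 18.2 × 51.3824 = 935.1597.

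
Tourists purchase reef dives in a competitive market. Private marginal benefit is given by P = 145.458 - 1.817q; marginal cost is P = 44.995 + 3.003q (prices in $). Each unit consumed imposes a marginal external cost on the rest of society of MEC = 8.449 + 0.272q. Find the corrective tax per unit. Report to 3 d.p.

Social marginal benefit = demand − MEC = 137.009 - 2.089q.
Set SMB = MC: 137.009 - 2.089q = 44.995 + 3.003q → q* = 18.0703.
The Pigouvian tax equals MEC at q*: 8.449 + 0.272×18.0703 = 13.3641.

tax = $13.364 per unit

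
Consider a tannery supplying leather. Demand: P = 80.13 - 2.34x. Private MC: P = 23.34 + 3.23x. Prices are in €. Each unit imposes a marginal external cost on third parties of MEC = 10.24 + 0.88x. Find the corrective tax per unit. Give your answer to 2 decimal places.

Social marginal cost = private MC + MEC = 33.58 + 4.11x.
Set SMC = demand: 33.58 + 4.11x = 80.13 - 2.34x → x* = 7.2171.
The Pigouvian tax equals MEC at x*: 10.24 + 0.88×7.2171 = 16.5910.

tax = €16.59 per unit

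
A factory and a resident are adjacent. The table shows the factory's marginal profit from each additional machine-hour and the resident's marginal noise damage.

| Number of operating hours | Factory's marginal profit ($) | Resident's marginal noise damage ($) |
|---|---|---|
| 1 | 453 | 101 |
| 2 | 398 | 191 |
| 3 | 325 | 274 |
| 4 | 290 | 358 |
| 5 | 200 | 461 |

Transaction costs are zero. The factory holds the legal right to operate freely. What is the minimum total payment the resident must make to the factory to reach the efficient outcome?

$490

Left alone the factory would choose level 5 (marginal profit stays positive).
Efficient level: k* = 3 (marginal profit ≥ marginal noise damage through 3).
The resident must at least cover the factory's forgone profit from cutting 5→3: 290 + 200 = 490.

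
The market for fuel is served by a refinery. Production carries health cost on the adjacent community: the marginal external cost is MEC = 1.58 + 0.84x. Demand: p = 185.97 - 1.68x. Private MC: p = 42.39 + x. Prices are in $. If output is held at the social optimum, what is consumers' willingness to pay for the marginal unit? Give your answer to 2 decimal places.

Social marginal cost = private MC + MEC = 43.97 + 1.84x.
Set SMC = demand: 43.97 + 1.84x = 185.97 - 1.68x → x* = 40.3409.
Consumer price on the demand curve at x*: 185.97 − 1.68×40.3409 = 118.1973.

P = $118.20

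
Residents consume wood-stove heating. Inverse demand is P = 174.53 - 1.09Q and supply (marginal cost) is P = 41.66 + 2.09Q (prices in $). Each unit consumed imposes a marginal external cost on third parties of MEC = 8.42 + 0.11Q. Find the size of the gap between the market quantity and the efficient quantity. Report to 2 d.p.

Market equilibrium (private): 41.66 + 2.09Q = 174.53 - 1.09Q → Q_m = 41.7830.
Social marginal benefit = demand − MEC = 166.11 - 1.20Q.
Set SMB = MC: 166.11 - 1.20Q = 41.66 + 2.09Q → Q* = 37.8267.
Gap = |41.7830 − 37.8267| = 3.9563.

3.96 units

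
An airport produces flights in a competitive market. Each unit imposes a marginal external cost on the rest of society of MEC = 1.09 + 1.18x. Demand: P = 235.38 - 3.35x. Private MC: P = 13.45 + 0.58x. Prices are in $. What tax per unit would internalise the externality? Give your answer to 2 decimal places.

tax = $52.09 per unit

Social marginal cost = private MC + MEC = 14.54 + 1.76x.
Set SMC = demand: 14.54 + 1.76x = 235.38 - 3.35x → x* = 43.2172.
The Pigouvian tax equals MEC at x*: 1.09 + 1.18×43.2172 = 52.0863.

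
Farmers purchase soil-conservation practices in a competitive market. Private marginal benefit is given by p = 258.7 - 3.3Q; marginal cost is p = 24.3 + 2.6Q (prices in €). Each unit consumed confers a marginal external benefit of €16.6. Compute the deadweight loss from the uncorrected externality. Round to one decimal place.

Market equilibrium (private): 24.3 + 2.6Q = 258.7 - 3.3Q → Q_m = 39.7288.
Social marginal benefit = demand + MEB = 275.3 - 3.3Q.
Set SMB = MC: 275.3 - 3.3Q = 24.3 + 2.6Q → Q* = 42.5424.
Between Q* and Q_m the wedge SMB − MC runs linearly from 0 to MEB(Q_m), so the loss is a triangle.
DWL = ½ × 2.8136 × 16.6000 = 23.3529.

DWL = €23.4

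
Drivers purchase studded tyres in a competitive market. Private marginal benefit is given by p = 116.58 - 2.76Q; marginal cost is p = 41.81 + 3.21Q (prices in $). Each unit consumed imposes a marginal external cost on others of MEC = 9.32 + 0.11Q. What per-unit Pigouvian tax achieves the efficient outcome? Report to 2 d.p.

Social marginal benefit = demand − MEC = 107.26 - 2.87Q.
Set SMB = MC: 107.26 - 2.87Q = 41.81 + 3.21Q → Q* = 10.7648.
The Pigouvian tax equals MEC at Q*: 9.32 + 0.11×10.7648 = 10.5041.

tax = $10.50 per unit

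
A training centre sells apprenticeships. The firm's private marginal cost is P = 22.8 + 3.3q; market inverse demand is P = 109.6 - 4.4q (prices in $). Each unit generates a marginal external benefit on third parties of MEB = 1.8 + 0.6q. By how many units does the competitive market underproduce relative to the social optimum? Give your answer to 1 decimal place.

1.2 units

Market equilibrium (private): 22.8 + 3.3q = 109.6 - 4.4q → q_m = 11.2727.
Social marginal cost = private MC − MEB = 21.0 + 2.7q.
Set SMC = demand: 21.0 + 2.7q = 109.6 - 4.4q → q* = 12.4789.
Gap = |11.2727 − 12.4789| = 1.2062.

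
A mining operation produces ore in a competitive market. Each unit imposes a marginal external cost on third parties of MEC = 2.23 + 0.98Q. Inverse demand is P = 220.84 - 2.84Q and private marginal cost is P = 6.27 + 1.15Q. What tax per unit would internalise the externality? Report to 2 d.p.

tax = 44.10 per unit

Social marginal cost = private MC + MEC = 8.50 + 2.13Q.
Set SMC = demand: 8.50 + 2.13Q = 220.84 - 2.84Q → Q* = 42.7243.
The Pigouvian tax equals MEC at Q*: 2.23 + 0.98×42.7243 = 44.0998.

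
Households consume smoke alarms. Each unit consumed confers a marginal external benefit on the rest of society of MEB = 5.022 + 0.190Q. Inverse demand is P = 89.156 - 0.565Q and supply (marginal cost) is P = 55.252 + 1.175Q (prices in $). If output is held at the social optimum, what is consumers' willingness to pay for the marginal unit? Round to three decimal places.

Social marginal benefit = demand + MEB = 94.178 - 0.375Q.
Set SMB = MC: 94.178 - 0.375Q = 55.252 + 1.175Q → Q* = 25.1135.
Consumer price on the demand curve at Q*: 89.156 − 0.565×25.1135 = 74.9669.

P = $74.967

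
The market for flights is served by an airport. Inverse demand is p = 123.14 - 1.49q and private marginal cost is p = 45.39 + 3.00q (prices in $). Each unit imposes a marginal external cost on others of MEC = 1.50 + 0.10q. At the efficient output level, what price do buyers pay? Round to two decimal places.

P = $98.39

Social marginal cost = private MC + MEC = 46.89 + 3.10q.
Set SMC = demand: 46.89 + 3.10q = 123.14 - 1.49q → q* = 16.6122.
Consumer price on the demand curve at q*: 123.14 − 1.49×16.6122 = 98.3878.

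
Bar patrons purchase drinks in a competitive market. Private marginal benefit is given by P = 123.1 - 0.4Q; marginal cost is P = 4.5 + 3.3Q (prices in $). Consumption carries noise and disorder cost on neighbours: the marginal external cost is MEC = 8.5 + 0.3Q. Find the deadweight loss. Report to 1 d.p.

DWL = $41.0

Market equilibrium (private): 4.5 + 3.3Q = 123.1 - 0.4Q → Q_m = 32.0541.
Social marginal benefit = demand − MEC = 114.6 - 0.7Q.
Set SMB = MC: 114.6 - 0.7Q = 4.5 + 3.3Q → Q* = 27.5250.
The welfare-loss triangle has base |Q_m − Q*| and height MEC(Q_m) (the vertical gap between SMB and MC is zero at Q* and MEC at Q_m).
DWL = ½ × 4.5291 × 18.1162 = 41.0250.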